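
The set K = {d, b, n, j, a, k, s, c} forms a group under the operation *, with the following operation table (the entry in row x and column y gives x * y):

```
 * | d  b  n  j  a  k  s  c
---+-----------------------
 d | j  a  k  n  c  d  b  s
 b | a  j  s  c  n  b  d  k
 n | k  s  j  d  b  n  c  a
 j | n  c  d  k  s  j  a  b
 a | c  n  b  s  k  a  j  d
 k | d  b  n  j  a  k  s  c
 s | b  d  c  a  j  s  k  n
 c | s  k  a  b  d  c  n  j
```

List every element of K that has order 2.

Identity is k. Compute the order of each non-identity element by repeated multiplication:
  d: d → j → n → k  (order 4)
  b: b → j → c → k  (order 4)
  n: n → j → d → k  (order 4)
  j: j → k  (order 2)
  a: a → k  (order 2)
  s: s → k  (order 2)
  c: c → j → b → k  (order 4)
Elements of order 2: {a, j, s}.

{a, j, s}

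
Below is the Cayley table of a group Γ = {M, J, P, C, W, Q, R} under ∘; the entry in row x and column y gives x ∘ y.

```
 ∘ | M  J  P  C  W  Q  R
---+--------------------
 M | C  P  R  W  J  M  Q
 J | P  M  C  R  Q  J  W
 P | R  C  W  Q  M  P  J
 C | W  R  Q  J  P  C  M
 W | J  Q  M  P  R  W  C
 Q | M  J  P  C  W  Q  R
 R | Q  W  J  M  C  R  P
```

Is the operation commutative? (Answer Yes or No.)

Check whether the table is symmetric across its main diagonal.
Every entry (row x, col y) equals the entry (row y, col x), so Γ is abelian.
(In fact Γ ≅ the cyclic group Z_7.)

Yes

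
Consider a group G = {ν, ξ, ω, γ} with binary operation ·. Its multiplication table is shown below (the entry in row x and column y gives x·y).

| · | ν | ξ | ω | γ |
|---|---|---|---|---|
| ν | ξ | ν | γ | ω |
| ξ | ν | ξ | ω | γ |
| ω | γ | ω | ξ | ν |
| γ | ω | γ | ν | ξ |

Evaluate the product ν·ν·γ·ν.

ω

ν·ν = ξ
ξ·γ = γ
γ·ν = ω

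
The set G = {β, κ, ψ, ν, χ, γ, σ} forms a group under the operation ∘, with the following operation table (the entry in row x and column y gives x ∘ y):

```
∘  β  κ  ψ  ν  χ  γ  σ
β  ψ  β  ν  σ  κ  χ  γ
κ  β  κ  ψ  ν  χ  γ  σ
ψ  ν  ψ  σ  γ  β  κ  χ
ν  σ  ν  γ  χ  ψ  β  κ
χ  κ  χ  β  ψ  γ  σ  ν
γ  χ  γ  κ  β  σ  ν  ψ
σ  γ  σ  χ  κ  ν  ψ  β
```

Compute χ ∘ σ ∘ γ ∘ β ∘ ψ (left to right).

σ

χ ∘ σ = ν
ν ∘ γ = β
β ∘ β = ψ
ψ ∘ ψ = σ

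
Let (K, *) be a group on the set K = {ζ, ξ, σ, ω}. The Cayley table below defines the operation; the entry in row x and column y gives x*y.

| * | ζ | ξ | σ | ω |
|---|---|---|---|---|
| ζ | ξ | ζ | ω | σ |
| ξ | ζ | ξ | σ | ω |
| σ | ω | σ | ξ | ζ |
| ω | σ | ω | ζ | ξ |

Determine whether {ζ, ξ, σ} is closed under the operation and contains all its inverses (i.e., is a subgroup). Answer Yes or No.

No

σ*ζ = ω, which is not in {ζ, ξ, σ}.
The subset is not closed under *, so it is not a subgroup.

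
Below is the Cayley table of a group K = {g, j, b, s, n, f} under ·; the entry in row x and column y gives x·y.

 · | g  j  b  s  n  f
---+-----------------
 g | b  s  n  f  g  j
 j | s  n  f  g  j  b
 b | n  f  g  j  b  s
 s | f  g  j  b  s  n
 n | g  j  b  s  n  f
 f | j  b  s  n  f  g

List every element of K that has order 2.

{j}

Identity is n. Compute the order of each non-identity element by repeated multiplication:
  g: g → b → n  (order 3)
  j: j → n  (order 2)
  b: b → g → n  (order 3)
  s: s → b → j → g → f → n  (order 6)
  f: f → g → j → b → s → n  (order 6)
Elements of order 2: {j}.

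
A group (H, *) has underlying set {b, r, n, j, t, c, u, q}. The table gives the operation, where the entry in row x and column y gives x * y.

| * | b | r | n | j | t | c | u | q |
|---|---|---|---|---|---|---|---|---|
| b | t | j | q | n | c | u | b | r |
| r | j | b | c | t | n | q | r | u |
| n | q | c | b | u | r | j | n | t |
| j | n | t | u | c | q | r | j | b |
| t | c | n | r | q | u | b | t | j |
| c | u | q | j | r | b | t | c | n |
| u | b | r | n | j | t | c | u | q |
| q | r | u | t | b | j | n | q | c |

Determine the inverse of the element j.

n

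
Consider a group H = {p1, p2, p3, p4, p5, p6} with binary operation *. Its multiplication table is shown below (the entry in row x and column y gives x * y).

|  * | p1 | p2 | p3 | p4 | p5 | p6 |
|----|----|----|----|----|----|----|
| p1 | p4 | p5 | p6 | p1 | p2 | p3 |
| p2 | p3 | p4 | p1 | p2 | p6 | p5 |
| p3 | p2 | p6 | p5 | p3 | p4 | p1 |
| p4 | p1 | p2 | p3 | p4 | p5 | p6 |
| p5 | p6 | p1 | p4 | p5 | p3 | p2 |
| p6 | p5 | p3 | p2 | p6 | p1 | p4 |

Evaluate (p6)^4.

p4

p6^1 = p6
p6^2 = p6 * p6 = p4
p6^3 = p4 * p6 = p6
p6^4 = p6 * p6 = p4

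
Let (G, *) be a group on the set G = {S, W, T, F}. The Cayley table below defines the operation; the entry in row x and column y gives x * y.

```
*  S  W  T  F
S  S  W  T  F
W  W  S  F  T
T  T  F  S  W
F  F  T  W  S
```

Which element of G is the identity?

The identity e satisfies e * x = x for all x, so its row in the table reproduces the column headers.
Row S reads: S, W, T, F — exactly the header order. So S is the identity.

S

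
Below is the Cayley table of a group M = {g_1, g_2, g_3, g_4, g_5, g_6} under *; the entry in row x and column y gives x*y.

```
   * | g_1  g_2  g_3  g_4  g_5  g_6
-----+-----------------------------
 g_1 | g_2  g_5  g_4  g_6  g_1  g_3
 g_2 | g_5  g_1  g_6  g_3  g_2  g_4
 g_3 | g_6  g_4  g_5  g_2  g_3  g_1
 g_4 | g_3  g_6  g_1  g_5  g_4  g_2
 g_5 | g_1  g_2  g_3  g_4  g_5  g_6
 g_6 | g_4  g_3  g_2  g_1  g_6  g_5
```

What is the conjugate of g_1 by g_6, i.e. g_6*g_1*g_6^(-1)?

g_2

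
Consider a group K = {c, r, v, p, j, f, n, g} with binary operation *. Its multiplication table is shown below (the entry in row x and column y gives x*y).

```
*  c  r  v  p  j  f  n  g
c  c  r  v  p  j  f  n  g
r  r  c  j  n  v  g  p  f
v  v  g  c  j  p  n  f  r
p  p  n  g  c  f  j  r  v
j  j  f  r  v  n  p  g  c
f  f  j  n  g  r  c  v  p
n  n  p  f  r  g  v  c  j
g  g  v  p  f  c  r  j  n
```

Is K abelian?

No

g*r = v but r*g = f.
Since g and r do not commute, K is not abelian.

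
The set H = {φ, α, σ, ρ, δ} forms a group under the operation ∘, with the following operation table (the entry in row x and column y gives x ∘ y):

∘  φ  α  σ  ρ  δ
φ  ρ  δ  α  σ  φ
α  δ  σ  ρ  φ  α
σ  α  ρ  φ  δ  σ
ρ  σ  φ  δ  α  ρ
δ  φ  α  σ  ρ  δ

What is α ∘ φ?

δ

Read row α, column φ: α ∘ φ = δ.
(Structurally, H here is isomorphic to the cyclic group Z_5.)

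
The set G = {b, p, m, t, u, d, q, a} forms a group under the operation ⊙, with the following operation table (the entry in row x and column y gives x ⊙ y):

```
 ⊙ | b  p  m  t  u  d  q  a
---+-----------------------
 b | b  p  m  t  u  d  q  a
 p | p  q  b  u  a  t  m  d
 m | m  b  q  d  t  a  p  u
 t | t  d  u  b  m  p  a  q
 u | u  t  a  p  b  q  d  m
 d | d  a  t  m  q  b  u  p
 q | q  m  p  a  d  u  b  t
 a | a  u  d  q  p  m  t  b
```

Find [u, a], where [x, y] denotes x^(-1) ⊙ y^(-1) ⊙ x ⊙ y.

Identity is b; from the table u^(-1) = u and a^(-1) = a.
u ⊙ a = m
m ⊙ u = t
t ⊙ a = q

q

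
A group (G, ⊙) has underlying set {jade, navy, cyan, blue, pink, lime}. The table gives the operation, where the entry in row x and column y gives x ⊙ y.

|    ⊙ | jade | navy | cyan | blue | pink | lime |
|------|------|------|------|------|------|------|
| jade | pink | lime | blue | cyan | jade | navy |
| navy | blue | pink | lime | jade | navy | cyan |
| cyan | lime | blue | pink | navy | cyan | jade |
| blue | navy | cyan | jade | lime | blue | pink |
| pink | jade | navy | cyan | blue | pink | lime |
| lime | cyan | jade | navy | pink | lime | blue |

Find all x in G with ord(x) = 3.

Identity is pink. Compute the order of each non-identity element by repeated multiplication:
  jade: jade → pink  (order 2)
  navy: navy → pink  (order 2)
  cyan: cyan → pink  (order 2)
  blue: blue → lime → pink  (order 3)
  lime: lime → blue → pink  (order 3)
Elements of order 3: {blue, lime}.
(Structurally, G here is isomorphic to the symmetric group S_3.)

{blue, lime}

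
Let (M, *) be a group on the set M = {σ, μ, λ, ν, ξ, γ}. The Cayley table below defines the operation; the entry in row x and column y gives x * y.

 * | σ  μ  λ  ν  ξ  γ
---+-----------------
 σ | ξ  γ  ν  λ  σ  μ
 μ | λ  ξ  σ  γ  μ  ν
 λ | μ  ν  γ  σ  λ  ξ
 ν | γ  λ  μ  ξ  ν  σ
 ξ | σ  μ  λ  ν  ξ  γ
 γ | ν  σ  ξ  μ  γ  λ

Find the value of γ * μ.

Read row γ, column μ: γ * μ = σ.
(Structurally, M here is isomorphic to the symmetric group S_3.)

σ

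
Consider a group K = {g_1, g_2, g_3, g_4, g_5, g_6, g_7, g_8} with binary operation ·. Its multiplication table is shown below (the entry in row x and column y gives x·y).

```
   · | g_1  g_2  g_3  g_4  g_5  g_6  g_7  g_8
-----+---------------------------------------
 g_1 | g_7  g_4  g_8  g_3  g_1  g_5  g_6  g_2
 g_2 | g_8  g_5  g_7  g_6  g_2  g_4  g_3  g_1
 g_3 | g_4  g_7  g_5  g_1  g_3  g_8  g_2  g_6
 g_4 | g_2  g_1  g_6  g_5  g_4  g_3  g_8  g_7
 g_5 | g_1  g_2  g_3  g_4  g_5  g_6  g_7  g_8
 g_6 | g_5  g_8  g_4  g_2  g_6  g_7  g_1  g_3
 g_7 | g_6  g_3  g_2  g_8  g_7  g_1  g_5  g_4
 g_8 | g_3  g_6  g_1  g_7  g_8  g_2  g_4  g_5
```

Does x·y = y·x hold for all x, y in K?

g_1·g_3 = g_8 but g_3·g_1 = g_4.
Since g_1 and g_3 do not commute, K is not abelian.

No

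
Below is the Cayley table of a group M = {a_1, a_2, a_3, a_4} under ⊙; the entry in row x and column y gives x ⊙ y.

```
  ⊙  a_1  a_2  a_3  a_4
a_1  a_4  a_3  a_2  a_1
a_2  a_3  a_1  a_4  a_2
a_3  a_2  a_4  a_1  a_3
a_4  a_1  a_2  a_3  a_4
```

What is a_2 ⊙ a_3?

Read row a_2, column a_3: a_2 ⊙ a_3 = a_4.
(Structurally, M here is isomorphic to the cyclic group Z_4.)

a_4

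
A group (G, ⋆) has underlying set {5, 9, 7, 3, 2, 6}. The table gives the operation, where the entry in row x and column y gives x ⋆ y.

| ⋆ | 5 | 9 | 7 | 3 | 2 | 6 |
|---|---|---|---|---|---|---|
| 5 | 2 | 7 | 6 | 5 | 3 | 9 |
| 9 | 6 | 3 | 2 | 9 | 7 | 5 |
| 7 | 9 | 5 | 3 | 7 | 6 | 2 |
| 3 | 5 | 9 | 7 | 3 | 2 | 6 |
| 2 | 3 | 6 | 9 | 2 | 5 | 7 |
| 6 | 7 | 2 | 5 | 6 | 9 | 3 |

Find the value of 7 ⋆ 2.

Read row 7, column 2: 7 ⋆ 2 = 6.

6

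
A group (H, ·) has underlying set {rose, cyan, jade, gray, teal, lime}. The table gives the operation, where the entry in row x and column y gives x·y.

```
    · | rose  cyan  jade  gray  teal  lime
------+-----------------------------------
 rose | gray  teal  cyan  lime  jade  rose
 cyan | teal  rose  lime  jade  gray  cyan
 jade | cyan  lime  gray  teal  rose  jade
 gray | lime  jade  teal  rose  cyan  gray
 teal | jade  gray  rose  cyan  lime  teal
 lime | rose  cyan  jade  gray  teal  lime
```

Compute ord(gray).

3

The identity element is lime (its row matches the header).
gray^1 = gray
gray^2 = gray·gray = rose
gray^3 = rose·gray = lime
The first power of gray equal to the identity is gray^3, so ord(gray) = 3.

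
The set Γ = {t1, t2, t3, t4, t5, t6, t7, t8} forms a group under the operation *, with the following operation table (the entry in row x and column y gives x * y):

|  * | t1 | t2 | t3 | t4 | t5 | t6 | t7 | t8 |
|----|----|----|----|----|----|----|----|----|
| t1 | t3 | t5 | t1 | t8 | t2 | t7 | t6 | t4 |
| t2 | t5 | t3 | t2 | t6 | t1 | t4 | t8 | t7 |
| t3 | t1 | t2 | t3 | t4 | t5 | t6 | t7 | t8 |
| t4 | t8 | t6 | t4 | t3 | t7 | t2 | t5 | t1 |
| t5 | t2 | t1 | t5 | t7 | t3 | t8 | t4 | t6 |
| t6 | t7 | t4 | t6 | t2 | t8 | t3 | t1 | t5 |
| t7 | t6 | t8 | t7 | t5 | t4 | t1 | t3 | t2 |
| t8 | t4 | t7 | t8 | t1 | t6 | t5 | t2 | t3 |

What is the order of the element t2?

2

The identity element is t3 (its row matches the header).
t2^1 = t2
t2^2 = t2 * t2 = t3
The first power of t2 equal to the identity is t2^2, so ord(t2) = 2.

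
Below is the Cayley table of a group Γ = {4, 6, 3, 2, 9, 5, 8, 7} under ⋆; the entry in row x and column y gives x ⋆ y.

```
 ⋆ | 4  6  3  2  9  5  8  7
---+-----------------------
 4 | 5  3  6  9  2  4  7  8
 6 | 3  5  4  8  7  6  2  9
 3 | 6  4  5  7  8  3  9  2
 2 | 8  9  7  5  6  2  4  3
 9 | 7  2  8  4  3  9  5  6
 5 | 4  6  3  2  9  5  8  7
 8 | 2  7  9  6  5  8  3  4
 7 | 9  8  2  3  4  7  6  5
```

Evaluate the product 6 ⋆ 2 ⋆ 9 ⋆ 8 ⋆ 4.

6 ⋆ 2 = 8
8 ⋆ 9 = 5
5 ⋆ 8 = 8
8 ⋆ 4 = 2

2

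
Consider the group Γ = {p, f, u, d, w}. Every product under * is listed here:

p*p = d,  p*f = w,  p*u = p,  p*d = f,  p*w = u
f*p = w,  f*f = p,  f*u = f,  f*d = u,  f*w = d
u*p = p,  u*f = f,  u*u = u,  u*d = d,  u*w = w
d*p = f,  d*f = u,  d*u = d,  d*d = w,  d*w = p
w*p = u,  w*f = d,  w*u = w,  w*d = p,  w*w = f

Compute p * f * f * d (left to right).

p * f = w
w * f = d
d * d = w

w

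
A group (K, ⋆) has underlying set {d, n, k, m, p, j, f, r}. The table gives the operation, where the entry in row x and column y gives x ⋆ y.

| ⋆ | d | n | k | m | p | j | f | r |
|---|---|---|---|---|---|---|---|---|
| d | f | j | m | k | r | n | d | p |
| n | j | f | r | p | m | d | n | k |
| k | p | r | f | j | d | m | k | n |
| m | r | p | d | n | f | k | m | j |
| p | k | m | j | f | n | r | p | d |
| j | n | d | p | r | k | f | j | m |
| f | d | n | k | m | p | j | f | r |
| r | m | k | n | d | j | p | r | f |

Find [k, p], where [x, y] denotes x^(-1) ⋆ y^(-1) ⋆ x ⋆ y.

n

Identity is f; from the table k^(-1) = k and p^(-1) = m.
k ⋆ m = j
j ⋆ k = p
p ⋆ p = n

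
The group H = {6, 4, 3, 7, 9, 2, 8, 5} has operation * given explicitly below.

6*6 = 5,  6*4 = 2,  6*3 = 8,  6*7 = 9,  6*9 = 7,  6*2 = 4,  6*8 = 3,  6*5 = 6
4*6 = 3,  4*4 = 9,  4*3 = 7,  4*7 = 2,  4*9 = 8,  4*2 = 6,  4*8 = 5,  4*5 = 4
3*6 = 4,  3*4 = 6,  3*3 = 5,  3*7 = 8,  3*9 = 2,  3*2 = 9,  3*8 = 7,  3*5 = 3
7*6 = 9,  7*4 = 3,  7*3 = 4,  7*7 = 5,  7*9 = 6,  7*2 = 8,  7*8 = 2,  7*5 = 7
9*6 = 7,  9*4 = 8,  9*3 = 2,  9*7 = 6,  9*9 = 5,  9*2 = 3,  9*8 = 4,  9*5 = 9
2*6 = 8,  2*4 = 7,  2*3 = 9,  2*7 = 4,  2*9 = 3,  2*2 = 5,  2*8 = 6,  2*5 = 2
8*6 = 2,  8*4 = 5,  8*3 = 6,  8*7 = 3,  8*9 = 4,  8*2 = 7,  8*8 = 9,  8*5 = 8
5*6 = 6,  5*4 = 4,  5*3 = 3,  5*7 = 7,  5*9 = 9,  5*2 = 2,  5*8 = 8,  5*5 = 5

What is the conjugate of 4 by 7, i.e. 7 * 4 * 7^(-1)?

8

The identity is 5. In row 7, the entry 5 sits in column 7, so 7^(-1) = 7.
7 * 4 = 3
3 * 7 = 8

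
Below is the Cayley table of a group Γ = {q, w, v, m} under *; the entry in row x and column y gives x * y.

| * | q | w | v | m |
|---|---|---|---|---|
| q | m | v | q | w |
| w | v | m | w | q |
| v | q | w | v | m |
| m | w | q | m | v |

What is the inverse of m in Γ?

m

First locate the identity: row v matches the header, so v is the identity.
Scan row m for v: m * m = v. Hence m^(-1) = m.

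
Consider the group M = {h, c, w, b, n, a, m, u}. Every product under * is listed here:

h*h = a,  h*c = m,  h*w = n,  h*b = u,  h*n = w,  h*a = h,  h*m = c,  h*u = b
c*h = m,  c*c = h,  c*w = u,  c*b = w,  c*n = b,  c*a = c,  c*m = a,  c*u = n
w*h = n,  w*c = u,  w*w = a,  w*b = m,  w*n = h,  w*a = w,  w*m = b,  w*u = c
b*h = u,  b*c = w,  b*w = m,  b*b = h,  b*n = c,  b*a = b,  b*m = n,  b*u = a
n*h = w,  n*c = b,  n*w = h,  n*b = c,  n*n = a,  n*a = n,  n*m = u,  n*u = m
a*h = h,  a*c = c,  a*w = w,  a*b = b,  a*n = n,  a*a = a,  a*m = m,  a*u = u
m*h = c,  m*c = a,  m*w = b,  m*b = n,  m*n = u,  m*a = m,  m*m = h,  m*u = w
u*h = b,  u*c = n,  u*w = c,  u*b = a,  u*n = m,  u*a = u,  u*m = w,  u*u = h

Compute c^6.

c^1 = c
c^2 = c*c = h
c^3 = h*c = m
c^4 = m*c = a
c^5 = a*c = c
c^6 = c*c = h
(Structurally, M here is isomorphic to Z_2 x Z_4.)

h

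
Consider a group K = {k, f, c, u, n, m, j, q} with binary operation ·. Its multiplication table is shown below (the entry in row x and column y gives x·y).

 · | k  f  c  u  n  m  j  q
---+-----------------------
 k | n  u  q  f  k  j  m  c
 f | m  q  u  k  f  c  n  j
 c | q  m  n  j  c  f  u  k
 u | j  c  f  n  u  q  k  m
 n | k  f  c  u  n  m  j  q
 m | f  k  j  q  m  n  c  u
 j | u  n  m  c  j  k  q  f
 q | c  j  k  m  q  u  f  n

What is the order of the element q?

The identity element is n (its row matches the header).
q^1 = q
q^2 = q·q = n
The first power of q equal to the identity is q^2, so ord(q) = 2.
(Structurally, K here is isomorphic to the dihedral group D_4.)

2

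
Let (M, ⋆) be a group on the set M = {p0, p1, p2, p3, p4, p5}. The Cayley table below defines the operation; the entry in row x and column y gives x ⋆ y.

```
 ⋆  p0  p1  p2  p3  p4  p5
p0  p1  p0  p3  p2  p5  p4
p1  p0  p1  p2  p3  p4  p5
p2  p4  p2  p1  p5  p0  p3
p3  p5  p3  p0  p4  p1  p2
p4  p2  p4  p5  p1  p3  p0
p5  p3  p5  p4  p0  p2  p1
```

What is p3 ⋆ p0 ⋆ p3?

p0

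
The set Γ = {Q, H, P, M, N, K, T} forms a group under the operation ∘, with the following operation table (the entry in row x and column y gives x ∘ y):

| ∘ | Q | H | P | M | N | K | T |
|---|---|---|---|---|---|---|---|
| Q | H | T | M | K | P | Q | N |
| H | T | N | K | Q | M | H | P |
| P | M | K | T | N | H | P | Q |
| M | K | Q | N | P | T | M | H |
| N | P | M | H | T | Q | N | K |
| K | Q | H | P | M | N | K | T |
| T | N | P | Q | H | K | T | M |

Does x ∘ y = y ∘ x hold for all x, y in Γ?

Yes

Check whether the table is symmetric across its main diagonal.
Every entry (row x, col y) equals the entry (row y, col x), so Γ is abelian.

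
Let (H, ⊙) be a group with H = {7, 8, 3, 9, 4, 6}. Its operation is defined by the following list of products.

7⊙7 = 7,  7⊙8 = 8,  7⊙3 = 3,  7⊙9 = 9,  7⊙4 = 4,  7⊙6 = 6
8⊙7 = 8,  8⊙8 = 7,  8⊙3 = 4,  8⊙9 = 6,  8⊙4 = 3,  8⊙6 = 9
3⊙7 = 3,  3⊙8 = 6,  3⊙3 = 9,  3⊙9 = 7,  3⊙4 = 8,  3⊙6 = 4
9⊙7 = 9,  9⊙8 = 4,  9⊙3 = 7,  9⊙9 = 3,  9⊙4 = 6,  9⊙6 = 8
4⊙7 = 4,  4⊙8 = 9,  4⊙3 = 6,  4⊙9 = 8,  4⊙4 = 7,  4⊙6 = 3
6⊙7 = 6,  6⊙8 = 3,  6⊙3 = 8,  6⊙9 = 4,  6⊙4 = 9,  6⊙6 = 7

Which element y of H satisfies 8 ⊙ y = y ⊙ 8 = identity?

First locate the identity: row 7 matches the header, so 7 is the identity.
Scan row 8 for 7: 8 ⊙ 8 = 7. Hence 8^(-1) = 8.

8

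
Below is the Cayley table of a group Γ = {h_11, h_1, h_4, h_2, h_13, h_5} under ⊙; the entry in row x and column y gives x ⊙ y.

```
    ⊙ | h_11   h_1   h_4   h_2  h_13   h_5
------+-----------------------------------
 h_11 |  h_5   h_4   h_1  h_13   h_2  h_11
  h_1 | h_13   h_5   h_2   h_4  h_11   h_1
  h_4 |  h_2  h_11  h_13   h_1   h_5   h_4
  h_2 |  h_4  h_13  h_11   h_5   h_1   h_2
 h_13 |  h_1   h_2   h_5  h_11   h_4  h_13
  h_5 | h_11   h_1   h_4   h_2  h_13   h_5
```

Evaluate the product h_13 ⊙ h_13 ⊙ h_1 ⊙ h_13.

h_13 ⊙ h_13 = h_4
h_4 ⊙ h_1 = h_11
h_11 ⊙ h_13 = h_2
(Structurally, Γ here is isomorphic to the symmetric group S_3.)

h_2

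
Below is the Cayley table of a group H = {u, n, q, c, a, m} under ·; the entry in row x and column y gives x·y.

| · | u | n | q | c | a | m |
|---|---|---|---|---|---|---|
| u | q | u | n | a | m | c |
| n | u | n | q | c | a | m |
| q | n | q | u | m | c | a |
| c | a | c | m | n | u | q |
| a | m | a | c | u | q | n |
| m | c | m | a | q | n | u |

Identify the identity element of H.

The identity e satisfies e·x = x for all x, so its row in the table reproduces the column headers.
Row n reads: u, n, q, c, a, m — exactly the header order. So n is the identity.

n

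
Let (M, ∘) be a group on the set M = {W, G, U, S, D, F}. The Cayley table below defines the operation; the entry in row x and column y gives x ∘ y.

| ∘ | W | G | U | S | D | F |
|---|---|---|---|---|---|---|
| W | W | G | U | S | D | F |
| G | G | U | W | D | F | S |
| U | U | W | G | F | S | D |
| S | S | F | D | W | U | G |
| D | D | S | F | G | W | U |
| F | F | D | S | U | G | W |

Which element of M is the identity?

W

The identity e satisfies e ∘ x = x for all x, so its row in the table reproduces the column headers.
Row W reads: W, G, U, S, D, F — exactly the header order. So W is the identity.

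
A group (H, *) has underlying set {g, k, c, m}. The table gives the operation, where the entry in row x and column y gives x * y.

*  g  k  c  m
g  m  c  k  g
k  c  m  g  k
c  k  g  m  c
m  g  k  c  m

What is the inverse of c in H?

c

First locate the identity: row m matches the header, so m is the identity.
Scan row c for m: c * c = m. Hence c^(-1) = c.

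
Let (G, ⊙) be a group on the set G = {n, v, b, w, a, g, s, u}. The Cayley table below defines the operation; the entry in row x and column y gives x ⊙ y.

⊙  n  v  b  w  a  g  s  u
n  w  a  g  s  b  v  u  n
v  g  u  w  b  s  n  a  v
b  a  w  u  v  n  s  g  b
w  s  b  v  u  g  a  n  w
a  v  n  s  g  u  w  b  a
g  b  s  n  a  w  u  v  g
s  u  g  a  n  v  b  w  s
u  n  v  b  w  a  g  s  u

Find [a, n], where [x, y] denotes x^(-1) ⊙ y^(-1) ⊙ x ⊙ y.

Identity is u; from the table a^(-1) = a and n^(-1) = s.
a ⊙ s = b
b ⊙ a = n
n ⊙ n = w
(Structurally, G here is isomorphic to the dihedral group D_4.)

w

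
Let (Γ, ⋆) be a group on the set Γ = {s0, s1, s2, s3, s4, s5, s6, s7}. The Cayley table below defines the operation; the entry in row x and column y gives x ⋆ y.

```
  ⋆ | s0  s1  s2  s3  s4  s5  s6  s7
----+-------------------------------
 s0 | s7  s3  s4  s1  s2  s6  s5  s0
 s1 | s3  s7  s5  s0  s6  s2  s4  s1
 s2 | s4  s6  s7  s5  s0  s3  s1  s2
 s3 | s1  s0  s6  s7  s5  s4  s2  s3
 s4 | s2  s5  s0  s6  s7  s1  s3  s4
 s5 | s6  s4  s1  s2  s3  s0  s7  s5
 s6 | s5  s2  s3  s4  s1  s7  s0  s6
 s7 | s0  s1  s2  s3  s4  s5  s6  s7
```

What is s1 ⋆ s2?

s5

Read row s1, column s2: s1 ⋆ s2 = s5.
(Structurally, Γ here is isomorphic to the dihedral group D_4.)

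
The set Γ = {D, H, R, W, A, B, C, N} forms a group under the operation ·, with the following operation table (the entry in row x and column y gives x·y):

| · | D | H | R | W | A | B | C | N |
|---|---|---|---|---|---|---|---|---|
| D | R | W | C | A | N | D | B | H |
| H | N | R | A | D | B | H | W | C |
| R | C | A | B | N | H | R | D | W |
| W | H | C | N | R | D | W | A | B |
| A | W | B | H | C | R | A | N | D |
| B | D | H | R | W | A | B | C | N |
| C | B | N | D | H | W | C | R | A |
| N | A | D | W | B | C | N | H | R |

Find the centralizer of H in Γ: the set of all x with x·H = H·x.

{A, B, H, R}

Compare row H with column H entry by entry.
R·H = A = H·R, so R commutes with H.
D·H = W but H·D = N, so D does not.
Collecting the elements that commute with H: C(H) = {A, B, H, R}.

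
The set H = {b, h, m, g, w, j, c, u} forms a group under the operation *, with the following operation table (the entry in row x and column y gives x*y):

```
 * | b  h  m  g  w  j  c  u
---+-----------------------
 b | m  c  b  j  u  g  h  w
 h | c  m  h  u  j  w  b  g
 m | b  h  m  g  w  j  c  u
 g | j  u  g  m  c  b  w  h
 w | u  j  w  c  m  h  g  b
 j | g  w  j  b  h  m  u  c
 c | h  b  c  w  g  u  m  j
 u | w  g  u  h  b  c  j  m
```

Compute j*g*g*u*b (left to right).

h

j*g = b
b*g = j
j*u = c
c*b = h
(Structurally, H here is isomorphic to the elementary abelian group (Z_2)^3.)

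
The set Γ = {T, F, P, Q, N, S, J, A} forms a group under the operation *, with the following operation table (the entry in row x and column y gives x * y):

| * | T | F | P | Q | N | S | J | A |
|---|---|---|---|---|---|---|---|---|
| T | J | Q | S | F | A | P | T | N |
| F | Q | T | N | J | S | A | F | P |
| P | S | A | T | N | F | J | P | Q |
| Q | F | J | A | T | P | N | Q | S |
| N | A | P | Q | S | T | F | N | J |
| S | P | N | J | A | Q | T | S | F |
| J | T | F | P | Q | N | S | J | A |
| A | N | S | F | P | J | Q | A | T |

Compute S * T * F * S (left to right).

Q

S * T = P
P * F = A
A * S = Q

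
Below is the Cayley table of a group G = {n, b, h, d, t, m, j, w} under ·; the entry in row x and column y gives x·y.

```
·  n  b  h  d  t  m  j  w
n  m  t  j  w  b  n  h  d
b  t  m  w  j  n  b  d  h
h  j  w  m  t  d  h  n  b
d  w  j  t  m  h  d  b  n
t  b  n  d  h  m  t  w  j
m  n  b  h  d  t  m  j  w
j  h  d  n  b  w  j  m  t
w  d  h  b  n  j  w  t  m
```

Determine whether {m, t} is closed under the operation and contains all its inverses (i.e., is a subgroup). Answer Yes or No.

Yes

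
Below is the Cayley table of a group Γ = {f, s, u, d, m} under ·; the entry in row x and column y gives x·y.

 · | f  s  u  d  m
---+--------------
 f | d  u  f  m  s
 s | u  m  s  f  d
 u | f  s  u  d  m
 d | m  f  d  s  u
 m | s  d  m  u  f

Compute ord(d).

The identity element is u (its row matches the header).
d^1 = d
d^2 = d·d = s
d^3 = s·d = f
d^4 = f·d = m
d^5 = m·d = u
The first power of d equal to the identity is d^5, so ord(d) = 5.

5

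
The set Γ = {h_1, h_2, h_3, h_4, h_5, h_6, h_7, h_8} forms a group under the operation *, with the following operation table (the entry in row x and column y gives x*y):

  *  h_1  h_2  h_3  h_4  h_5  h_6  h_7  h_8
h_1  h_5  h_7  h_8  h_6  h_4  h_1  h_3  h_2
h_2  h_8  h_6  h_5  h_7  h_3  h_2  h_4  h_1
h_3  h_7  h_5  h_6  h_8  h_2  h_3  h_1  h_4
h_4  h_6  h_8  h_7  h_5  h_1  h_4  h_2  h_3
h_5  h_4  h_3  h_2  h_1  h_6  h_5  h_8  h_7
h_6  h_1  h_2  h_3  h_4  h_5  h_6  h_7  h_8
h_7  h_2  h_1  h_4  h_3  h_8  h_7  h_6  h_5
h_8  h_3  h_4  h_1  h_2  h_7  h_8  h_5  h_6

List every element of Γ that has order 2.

{h_2, h_3, h_5, h_7, h_8}

Identity is h_6. Compute the order of each non-identity element by repeated multiplication:
  h_1: h_1 → h_5 → h_4 → h_6  (order 4)
  h_2: h_2 → h_6  (order 2)
  h_3: h_3 → h_6  (order 2)
  h_4: h_4 → h_5 → h_1 → h_6  (order 4)
  h_5: h_5 → h_6  (order 2)
  h_7: h_7 → h_6  (order 2)
  h_8: h_8 → h_6  (order 2)
Elements of order 2: {h_2, h_3, h_5, h_7, h_8}.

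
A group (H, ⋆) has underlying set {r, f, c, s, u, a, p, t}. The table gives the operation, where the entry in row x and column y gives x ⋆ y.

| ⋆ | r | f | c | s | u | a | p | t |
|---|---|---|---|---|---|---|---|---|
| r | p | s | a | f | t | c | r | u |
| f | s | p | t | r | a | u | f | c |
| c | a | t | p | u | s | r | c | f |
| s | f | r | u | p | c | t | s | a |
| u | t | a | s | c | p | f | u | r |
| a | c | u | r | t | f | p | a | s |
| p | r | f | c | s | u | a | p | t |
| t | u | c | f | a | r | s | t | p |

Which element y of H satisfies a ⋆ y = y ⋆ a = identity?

a

First locate the identity: row p matches the header, so p is the identity.
Scan row a for p: a ⋆ a = p. Hence a^(-1) = a.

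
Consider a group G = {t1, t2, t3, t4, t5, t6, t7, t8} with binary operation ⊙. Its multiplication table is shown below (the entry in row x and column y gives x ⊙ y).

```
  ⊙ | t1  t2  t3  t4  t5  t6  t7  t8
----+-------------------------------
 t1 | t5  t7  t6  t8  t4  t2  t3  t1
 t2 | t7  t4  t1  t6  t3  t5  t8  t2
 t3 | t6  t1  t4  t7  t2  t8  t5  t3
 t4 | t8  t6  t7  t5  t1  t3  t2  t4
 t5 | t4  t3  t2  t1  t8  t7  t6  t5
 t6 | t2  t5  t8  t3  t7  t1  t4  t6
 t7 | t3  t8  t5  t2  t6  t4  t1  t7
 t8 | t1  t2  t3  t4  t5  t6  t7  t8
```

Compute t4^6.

t4^1 = t4
t4^2 = t4 ⊙ t4 = t5
t4^3 = t5 ⊙ t4 = t1
t4^4 = t1 ⊙ t4 = t8
t4^5 = t8 ⊙ t4 = t4
t4^6 = t4 ⊙ t4 = t5

t5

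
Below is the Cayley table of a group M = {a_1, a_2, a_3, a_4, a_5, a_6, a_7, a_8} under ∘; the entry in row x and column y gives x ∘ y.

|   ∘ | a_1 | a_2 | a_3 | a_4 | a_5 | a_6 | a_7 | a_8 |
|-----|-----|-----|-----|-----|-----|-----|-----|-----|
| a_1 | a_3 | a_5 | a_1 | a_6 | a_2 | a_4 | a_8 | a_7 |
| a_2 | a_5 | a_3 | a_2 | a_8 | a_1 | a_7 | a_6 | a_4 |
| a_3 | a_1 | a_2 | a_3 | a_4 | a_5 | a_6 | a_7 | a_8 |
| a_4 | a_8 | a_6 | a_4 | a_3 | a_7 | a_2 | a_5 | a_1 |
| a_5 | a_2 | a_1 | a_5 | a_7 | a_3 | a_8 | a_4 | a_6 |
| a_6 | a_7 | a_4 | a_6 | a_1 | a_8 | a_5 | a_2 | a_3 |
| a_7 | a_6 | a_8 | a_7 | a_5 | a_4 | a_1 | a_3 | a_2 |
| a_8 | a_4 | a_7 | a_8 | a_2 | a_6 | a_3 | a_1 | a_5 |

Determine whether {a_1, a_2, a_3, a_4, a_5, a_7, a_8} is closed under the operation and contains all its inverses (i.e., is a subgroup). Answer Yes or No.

No

a_8 ∘ a_5 = a_6, which is not in {a_1, a_2, a_3, a_4, a_5, a_7, a_8}.
The subset is not closed under ∘, so it is not a subgroup.
(Structurally, M here is isomorphic to the dihedral group D_4.)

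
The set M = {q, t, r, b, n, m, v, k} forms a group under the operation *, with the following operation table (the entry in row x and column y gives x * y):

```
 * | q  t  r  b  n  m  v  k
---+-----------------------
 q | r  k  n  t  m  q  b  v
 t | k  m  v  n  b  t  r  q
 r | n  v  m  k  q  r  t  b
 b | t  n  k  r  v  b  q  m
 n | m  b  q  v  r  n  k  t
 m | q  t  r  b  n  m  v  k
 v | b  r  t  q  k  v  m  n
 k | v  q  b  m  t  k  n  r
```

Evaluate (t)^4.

m

t^1 = t
t^2 = t * t = m
t^3 = m * t = t
t^4 = t * t = m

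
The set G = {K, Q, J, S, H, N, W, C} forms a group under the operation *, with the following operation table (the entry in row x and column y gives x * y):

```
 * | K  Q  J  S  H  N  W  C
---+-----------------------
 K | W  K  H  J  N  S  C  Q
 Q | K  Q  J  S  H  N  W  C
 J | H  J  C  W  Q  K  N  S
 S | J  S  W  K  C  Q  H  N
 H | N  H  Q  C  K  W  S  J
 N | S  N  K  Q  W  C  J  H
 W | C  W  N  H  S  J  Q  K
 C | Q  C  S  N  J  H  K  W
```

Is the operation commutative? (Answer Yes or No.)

Check whether the table is symmetric across its main diagonal.
Every entry (row x, col y) equals the entry (row y, col x), so G is abelian.

Yes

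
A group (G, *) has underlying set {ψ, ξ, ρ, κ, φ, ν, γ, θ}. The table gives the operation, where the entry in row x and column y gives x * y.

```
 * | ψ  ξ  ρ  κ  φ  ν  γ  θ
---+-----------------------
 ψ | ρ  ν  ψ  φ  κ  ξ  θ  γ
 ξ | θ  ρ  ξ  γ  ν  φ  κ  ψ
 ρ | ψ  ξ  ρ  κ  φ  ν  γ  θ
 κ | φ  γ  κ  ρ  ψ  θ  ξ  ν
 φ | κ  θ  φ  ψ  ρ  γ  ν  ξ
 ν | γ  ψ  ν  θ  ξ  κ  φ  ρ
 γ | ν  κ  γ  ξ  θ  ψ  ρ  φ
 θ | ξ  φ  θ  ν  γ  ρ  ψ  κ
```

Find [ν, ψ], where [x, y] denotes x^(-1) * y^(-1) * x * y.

Identity is ρ; from the table ν^(-1) = θ and ψ^(-1) = ψ.
θ * ψ = ξ
ξ * ν = φ
φ * ψ = κ
(Structurally, G here is isomorphic to the dihedral group D_4.)

κ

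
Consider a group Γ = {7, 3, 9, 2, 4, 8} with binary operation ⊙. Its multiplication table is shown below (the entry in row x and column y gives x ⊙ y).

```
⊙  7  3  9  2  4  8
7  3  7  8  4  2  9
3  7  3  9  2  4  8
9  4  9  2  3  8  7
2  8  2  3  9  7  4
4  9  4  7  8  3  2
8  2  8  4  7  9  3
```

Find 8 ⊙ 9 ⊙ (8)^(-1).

The identity is 3. In row 8, the entry 3 sits in column 8, so 8^(-1) = 8.
8 ⊙ 9 = 4
4 ⊙ 8 = 2
(Structurally, Γ here is isomorphic to the symmetric group S_3.)

2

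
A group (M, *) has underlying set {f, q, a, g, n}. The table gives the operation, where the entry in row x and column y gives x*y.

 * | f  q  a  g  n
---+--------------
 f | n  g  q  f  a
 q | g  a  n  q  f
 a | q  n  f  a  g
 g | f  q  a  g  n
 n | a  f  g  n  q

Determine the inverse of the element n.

a

First locate the identity: row g matches the header, so g is the identity.
Scan row n for g: n*a = g. Hence n^(-1) = a.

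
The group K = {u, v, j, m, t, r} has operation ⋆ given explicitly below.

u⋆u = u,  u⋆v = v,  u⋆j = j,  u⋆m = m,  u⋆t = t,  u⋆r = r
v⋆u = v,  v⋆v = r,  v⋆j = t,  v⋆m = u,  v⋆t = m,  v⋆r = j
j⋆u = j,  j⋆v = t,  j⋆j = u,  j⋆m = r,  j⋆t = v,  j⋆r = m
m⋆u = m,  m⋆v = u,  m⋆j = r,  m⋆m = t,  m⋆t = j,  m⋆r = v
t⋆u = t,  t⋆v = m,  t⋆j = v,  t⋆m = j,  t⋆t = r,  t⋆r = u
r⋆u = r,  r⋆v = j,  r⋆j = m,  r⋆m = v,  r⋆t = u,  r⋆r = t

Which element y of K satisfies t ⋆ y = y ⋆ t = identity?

First locate the identity: row u matches the header, so u is the identity.
Scan row t for u: t ⋆ r = u. Hence t^(-1) = r.

r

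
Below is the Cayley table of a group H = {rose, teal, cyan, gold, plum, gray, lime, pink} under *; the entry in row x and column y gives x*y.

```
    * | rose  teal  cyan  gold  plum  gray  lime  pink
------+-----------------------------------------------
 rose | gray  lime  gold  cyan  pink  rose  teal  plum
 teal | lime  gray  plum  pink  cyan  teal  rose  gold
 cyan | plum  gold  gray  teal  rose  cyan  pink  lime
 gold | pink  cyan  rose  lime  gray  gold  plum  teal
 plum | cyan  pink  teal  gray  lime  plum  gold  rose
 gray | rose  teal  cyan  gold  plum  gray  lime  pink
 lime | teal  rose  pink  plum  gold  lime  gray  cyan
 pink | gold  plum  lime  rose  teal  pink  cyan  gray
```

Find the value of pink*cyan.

lime

Read row pink, column cyan: pink*cyan = lime.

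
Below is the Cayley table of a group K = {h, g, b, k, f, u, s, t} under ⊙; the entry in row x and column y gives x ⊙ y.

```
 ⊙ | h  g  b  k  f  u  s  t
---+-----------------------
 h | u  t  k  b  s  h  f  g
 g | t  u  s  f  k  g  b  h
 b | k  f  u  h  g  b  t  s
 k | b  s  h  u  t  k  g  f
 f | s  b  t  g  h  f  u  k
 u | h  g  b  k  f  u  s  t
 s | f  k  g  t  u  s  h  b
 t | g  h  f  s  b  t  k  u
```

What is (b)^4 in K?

b^1 = b
b^2 = b ⊙ b = u
b^3 = u ⊙ b = b
b^4 = b ⊙ b = u

u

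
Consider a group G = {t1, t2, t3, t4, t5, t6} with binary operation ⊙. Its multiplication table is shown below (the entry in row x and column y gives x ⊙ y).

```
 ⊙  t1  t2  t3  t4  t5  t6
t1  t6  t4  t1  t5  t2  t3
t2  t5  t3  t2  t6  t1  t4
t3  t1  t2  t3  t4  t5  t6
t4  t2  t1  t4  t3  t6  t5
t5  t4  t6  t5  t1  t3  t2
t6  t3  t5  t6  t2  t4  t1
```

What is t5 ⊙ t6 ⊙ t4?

t6

t5 ⊙ t6 = t2
t2 ⊙ t4 = t6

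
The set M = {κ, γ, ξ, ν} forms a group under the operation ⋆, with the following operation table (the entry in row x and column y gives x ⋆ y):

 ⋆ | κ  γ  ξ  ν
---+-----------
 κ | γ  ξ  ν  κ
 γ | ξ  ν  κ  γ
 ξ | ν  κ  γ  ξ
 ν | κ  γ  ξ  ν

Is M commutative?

Check whether the table is symmetric across its main diagonal.
Every entry (row x, col y) equals the entry (row y, col x), so M is abelian.

Yes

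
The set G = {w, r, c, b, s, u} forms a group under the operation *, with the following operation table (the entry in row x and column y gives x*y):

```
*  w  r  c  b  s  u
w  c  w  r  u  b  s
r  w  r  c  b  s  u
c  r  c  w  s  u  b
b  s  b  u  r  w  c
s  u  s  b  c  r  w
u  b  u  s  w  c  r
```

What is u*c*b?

u*c = s
s*b = c

c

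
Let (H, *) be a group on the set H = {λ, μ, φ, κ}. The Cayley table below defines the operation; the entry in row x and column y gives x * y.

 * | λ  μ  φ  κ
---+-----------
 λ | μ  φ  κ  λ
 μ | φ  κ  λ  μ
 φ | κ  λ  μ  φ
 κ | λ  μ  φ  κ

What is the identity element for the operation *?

The identity e satisfies e * x = x for all x, so its row in the table reproduces the column headers.
Row κ reads: λ, μ, φ, κ — exactly the header order. So κ is the identity.

κ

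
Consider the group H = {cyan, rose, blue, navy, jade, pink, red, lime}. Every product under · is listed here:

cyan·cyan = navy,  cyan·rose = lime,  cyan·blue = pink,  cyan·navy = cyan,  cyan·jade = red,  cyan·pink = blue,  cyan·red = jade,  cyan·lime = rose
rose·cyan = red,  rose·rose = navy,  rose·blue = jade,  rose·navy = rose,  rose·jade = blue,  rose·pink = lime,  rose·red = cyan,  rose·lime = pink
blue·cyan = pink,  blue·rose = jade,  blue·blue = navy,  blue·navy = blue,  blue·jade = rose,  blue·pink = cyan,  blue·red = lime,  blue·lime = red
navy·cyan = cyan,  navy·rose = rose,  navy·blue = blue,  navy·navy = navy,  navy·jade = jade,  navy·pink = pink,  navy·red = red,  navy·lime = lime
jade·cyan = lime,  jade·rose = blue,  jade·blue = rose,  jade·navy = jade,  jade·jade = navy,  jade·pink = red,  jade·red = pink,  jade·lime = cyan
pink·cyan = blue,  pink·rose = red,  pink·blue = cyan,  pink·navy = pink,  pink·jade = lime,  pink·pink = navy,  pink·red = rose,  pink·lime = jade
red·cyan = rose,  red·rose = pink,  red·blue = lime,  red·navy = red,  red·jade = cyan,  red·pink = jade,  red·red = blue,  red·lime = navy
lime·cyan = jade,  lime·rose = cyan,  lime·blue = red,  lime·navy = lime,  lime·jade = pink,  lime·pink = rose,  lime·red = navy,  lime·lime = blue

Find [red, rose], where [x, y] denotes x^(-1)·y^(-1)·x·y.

Identity is navy; from the table red^(-1) = lime and rose^(-1) = rose.
lime·rose = cyan
cyan·red = jade
jade·rose = blue

blue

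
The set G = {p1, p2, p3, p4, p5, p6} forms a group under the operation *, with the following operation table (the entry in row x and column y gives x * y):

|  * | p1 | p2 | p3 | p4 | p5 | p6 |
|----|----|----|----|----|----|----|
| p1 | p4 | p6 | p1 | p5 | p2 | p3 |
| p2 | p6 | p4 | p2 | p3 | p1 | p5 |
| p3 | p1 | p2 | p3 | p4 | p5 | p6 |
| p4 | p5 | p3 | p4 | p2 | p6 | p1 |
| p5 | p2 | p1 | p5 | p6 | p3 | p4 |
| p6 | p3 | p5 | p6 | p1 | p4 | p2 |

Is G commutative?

Yes

Check whether the table is symmetric across its main diagonal.
Every entry (row x, col y) equals the entry (row y, col x), so G is abelian.
(In fact G ≅ the cyclic group Z_6.)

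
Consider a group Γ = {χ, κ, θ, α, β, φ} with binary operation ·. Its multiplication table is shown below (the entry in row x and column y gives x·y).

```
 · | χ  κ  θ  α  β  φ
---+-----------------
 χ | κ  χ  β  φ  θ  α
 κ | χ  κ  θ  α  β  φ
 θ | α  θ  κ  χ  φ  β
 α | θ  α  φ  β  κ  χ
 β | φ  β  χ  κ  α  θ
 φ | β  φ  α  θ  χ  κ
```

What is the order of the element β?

3

The identity element is κ (its row matches the header).
β^1 = β
β^2 = β·β = α
β^3 = α·β = κ
The first power of β equal to the identity is β^3, so ord(β) = 3.
(Structurally, Γ here is isomorphic to the symmetric group S_3.)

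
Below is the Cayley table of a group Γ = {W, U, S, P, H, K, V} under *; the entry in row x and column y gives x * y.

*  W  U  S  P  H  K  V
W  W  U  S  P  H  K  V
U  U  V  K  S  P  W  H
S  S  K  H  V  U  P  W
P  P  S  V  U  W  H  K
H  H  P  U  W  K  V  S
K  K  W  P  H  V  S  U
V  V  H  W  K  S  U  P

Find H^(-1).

First locate the identity: row W matches the header, so W is the identity.
Scan row H for W: H * P = W. Hence H^(-1) = P.

P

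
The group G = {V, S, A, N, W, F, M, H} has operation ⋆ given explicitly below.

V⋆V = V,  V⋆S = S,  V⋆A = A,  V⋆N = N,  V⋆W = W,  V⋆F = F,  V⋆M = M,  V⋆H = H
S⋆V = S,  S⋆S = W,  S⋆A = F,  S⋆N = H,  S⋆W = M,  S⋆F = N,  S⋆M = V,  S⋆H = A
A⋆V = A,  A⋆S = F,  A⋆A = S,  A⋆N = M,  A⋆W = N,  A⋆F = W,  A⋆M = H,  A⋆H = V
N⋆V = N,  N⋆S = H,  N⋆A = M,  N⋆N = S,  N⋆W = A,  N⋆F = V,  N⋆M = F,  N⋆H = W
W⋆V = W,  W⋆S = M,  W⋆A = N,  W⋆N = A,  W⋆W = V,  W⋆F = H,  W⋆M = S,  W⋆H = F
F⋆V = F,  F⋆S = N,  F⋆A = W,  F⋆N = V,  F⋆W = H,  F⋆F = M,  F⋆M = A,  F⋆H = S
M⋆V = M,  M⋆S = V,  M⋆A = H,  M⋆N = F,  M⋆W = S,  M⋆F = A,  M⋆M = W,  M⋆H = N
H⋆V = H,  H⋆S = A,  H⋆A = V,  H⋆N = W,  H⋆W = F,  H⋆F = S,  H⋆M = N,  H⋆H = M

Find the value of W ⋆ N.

A

Read row W, column N: W ⋆ N = A.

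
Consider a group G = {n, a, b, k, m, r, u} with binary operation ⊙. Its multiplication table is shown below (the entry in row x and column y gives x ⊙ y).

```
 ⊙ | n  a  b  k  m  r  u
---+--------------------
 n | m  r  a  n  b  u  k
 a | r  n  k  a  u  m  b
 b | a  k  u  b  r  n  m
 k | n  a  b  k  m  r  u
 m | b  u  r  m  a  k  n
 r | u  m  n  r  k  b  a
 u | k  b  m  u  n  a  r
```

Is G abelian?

Yes

Check whether the table is symmetric across its main diagonal.
Every entry (row x, col y) equals the entry (row y, col x), so G is abelian.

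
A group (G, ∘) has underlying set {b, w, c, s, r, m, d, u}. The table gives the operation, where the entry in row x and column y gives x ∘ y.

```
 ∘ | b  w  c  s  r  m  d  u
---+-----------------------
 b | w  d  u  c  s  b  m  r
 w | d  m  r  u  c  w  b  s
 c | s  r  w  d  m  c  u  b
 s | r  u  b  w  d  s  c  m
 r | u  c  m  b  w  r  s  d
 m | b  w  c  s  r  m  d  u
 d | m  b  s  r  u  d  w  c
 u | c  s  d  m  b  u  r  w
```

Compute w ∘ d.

Read row w, column d: w ∘ d = b.

b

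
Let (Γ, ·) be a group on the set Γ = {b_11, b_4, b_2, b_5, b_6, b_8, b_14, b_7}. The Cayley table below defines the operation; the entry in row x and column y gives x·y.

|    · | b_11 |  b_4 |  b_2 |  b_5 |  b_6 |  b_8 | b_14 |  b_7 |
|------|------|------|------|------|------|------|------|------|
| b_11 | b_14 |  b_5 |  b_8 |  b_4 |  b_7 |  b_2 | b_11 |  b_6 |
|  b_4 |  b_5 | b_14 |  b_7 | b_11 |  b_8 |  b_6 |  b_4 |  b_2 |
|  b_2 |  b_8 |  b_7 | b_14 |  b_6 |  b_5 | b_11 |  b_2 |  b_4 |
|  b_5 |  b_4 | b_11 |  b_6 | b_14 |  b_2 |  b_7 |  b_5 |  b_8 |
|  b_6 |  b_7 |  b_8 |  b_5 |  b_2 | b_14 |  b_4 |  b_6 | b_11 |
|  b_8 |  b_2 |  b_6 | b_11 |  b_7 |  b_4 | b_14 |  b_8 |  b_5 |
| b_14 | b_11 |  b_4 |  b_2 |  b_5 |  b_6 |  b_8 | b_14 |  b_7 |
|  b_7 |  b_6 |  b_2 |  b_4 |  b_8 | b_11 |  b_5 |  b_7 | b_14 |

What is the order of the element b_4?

The identity element is b_14 (its row matches the header).
b_4^1 = b_4
b_4^2 = b_4·b_4 = b_14
The first power of b_4 equal to the identity is b_4^2, so ord(b_4) = 2.

2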